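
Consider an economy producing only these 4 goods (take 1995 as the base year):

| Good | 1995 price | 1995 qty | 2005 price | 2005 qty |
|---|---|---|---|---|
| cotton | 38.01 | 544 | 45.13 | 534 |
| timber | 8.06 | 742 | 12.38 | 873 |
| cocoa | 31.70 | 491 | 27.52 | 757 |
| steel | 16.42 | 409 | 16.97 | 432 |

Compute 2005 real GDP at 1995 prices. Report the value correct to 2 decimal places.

58424.06

Real GDP 2005 = Σ (p_1995 × q_2005) = 38.01·534 + 8.06·873 + 31.70·757 + 16.42·432 = 58424.06.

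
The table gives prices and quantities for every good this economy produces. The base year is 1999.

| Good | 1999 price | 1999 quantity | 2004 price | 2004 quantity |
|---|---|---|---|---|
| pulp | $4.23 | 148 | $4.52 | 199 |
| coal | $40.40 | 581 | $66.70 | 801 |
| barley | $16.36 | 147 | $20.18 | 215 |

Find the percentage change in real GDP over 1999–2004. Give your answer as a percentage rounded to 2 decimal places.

38.55%

Real GDP 1999 = Nominal GDP 1999 = 4.23·148 + 40.40·581 + 16.36·147 = 26503.36.
Real GDP 2004 (at 1999 prices) = 4.23·199 + 40.40·801 + 16.36·215 = 36719.57.
Real growth = 36719.57/26503.36 − 1 = 0.3855.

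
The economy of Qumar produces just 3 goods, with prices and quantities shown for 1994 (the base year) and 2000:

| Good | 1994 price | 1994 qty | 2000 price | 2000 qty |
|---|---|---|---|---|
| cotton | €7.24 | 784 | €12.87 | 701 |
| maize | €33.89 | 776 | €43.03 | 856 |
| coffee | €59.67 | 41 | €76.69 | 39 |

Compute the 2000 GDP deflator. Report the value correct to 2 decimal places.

134.15

Nominal GDP 2000 = 12.87·701 + 43.03·856 + 76.69·39 = 48846.46.
Real GDP 2000 (at 1994 prices) = 7.24·701 + 33.89·856 + 59.67·39 = 36412.21.
Deflator = Nominal/Real × 100 = 48846.46/36412.21 × 100 = 134.149.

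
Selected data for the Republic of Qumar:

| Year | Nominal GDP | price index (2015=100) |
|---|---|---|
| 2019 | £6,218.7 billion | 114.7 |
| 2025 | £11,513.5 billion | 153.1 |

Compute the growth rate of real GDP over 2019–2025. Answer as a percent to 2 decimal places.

Deflate each year: 2019 → 6218.7/1.147 = 5421.71; 2025 → 11513.5/1.531 = 7520.25.
So real GDP changed by 7520.25/5421.71 − 1 = 0.3871, i.e. 38.71%.

38.71%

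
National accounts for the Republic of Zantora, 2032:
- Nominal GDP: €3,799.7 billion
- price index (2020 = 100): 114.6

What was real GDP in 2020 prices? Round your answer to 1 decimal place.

€3,315.6 billion

Real GDP = Nominal / (price index/100) = 3799.7 / 1.146 = 3315.62.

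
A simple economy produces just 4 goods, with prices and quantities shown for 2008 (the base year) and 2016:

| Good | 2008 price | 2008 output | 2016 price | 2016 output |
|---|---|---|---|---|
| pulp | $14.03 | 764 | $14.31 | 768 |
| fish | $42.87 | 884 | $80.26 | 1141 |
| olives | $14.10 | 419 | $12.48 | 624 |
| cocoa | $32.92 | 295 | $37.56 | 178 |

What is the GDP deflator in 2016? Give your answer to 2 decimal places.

Nominal GDP 2016 = 14.31·768 + 80.26·1141 + 12.48·624 + 37.56·178 = 117039.94.
Real GDP 2016 (at 2008 prices) = 14.03·768 + 42.87·1141 + 14.10·624 + 32.92·178 = 74347.87.
Deflator = Nominal/Real × 100 = 117039.94/74347.87 × 100 = 157.422.

157.42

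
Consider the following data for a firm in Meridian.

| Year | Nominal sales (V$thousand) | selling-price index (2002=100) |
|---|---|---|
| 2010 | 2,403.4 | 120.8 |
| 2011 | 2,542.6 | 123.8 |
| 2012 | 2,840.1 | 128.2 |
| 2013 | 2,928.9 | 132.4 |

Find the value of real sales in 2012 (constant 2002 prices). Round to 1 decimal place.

V$2,215.4 thousand

Real sales 2012 = 2840.1 / 1.282 = 2215.37.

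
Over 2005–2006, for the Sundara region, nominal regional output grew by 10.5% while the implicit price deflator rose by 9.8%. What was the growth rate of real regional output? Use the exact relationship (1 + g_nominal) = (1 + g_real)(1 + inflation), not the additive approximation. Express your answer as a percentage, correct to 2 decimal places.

0.64%

(1 + g_nom) = (1 + g_real)(1 + π), so g_real = 1.1050 / 1.0980 − 1 = 0.00638.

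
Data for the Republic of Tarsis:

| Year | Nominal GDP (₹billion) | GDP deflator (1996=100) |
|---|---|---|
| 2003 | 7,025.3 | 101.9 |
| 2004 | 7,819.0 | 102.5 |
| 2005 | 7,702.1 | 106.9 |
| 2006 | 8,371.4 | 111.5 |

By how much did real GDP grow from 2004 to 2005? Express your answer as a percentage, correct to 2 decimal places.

-5.55%

Real GDP 2004 = 7819.0/1.025 = 7628.29.
Real GDP 2005 = 7702.1/1.069 = 7204.96.
Change = 7204.96/7628.29 − 1 = -0.0555.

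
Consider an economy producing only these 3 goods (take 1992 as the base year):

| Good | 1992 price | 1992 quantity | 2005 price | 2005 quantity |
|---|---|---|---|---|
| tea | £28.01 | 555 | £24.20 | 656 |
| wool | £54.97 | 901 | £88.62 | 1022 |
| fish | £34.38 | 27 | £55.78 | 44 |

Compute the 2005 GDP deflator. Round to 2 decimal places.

Nominal GDP 2005 = 24.20·656 + 88.62·1022 + 55.78·44 = 108899.16.
Real GDP 2005 (at 1992 prices) = 28.01·656 + 54.97·1022 + 34.38·44 = 76066.62.
Deflator = Nominal/Real × 100 = 108899.16/76066.62 × 100 = 143.163.

143.16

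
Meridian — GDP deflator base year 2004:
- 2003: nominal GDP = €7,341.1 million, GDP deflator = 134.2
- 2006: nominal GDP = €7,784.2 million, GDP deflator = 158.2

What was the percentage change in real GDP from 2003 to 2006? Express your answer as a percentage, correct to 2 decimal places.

Deflate each year: 2003 → 7341.1/1.342 = 5470.27; 2006 → 7784.2/1.582 = 4920.48.
So real GDP changed by 4920.48/5470.27 − 1 = -0.1005, i.e. -10.05%.

-10.05%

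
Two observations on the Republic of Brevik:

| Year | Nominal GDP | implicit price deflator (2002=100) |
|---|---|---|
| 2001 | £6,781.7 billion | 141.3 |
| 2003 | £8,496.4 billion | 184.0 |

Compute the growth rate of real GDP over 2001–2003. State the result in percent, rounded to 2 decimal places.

Real GDP 2001 = 6781.7 / 1.413 = 4799.50.
Real GDP 2003 = 8496.4 / 1.840 = 4617.61.
Real growth = 4617.61 / 4799.50 − 1 = -0.0379.

-3.79%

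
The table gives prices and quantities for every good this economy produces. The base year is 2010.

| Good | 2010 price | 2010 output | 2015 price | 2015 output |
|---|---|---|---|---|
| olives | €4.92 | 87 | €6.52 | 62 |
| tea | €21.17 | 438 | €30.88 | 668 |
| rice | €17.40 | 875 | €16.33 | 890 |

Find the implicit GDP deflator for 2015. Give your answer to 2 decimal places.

118.82

Nominal GDP 2015 = 6.52·62 + 30.88·668 + 16.33·890 = 35565.78.
Real GDP 2015 (at 2010 prices) = 4.92·62 + 21.17·668 + 17.40·890 = 29932.60.
Deflator = Nominal/Real × 100 = 35565.78/29932.60 × 100 = 118.820.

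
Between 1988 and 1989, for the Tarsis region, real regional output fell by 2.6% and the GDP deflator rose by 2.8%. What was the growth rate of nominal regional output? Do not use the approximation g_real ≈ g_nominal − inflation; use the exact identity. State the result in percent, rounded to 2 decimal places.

(1 + g_nom) = (1 + g_real)(1 + π) = 0.9740 × 1.0280 = 1.00127.

0.13%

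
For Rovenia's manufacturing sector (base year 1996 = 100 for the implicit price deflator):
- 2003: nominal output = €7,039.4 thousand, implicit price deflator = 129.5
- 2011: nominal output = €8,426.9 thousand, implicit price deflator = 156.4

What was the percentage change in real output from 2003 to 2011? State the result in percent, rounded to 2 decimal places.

-0.88%

Real output 2003 = 7039.4 / 1.295 = 5435.83.
Real output 2011 = 8426.9 / 1.564 = 5388.04.
Real growth = 5388.04 / 5435.83 − 1 = -0.0088.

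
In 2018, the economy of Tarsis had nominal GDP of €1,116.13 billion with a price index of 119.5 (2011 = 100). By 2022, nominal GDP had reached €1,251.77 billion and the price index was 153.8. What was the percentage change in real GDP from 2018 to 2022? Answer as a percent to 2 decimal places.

Real GDP 2018 = 1116.13 / 1.195 = 934.00.
Real GDP 2022 = 1251.77 / 1.538 = 813.89.
Real growth = 813.89 / 934.00 − 1 = -0.1286.

-12.86%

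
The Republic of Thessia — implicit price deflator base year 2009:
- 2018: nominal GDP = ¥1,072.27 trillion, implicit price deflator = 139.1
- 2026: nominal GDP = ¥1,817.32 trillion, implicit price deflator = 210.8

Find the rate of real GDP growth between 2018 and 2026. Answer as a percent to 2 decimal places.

Deflate each year: 2018 → 1072.27/1.391 = 770.86; 2026 → 1817.32/2.108 = 862.11.
So real GDP changed by 862.11/770.86 − 1 = 0.1184, i.e. 11.84%.

11.84%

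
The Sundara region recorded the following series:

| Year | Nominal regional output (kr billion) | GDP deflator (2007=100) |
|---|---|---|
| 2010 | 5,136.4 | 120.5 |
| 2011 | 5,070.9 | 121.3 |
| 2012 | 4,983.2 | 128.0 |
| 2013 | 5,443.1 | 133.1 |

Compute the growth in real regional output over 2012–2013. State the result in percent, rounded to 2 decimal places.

Real regional output 2012 = 4983.2/1.280 = 3893.13.
Real regional output 2013 = 5443.1/1.331 = 4089.48.
Change = 4089.48/3893.13 − 1 = 0.0504.

5.04%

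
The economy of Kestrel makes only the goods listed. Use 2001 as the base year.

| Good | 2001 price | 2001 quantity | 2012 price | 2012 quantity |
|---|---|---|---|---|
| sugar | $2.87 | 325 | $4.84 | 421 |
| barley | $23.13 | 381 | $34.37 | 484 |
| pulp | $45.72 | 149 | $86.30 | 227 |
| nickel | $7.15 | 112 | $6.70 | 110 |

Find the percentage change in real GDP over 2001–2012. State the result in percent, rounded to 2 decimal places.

35.77%

Real GDP 2001 = Nominal GDP 2001 = 2.87·325 + 23.13·381 + 45.72·149 + 7.15·112 = 17358.36.
Real GDP 2012 (at 2001 prices) = 2.87·421 + 23.13·484 + 45.72·227 + 7.15·110 = 23568.13.
Real growth = 23568.13/17358.36 − 1 = 0.3577.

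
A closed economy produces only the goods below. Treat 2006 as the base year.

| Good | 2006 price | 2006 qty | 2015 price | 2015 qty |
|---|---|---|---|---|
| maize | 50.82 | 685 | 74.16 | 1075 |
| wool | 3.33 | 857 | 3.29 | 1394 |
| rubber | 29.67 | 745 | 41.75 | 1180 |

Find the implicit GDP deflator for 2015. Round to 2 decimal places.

Nominal GDP 2015 = 74.16·1075 + 3.29·1394 + 41.75·1180 = 133573.26.
Real GDP 2015 (at 2006 prices) = 50.82·1075 + 3.33·1394 + 29.67·1180 = 94284.12.
Deflator = Nominal/Real × 100 = 133573.26/94284.12 × 100 = 141.671.

141.67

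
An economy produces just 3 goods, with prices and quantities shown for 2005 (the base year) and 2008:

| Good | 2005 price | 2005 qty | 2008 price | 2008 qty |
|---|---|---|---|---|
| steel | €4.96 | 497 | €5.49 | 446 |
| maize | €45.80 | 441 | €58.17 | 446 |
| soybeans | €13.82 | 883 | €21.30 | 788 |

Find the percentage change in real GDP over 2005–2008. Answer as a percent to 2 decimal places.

-3.83%

Real GDP 2005 = Nominal GDP 2005 = 4.96·497 + 45.80·441 + 13.82·883 = 34865.98.
Real GDP 2008 (at 2005 prices) = 4.96·446 + 45.80·446 + 13.82·788 = 33529.12.
Real growth = 33529.12/34865.98 − 1 = -0.0383.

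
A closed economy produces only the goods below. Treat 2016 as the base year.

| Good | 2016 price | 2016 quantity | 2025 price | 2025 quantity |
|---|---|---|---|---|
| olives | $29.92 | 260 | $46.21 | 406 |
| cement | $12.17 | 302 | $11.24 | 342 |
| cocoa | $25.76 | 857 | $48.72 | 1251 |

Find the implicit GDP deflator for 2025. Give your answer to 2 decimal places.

172.15

Nominal GDP 2025 = 46.21·406 + 11.24·342 + 48.72·1251 = 83554.06.
Real GDP 2025 (at 2016 prices) = 29.92·406 + 12.17·342 + 25.76·1251 = 48535.42.
Deflator = Nominal/Real × 100 = 83554.06/48535.42 × 100 = 172.151.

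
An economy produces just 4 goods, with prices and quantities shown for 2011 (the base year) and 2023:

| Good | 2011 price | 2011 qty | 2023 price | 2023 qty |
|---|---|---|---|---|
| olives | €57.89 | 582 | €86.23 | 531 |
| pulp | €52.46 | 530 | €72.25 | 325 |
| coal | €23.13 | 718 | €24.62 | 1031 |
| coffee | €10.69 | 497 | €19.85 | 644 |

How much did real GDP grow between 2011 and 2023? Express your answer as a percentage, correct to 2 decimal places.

-5.87%

Real GDP 2011 = Nominal GDP 2011 = 57.89·582 + 52.46·530 + 23.13·718 + 10.69·497 = 83416.05.
Real GDP 2023 (at 2011 prices) = 57.89·531 + 52.46·325 + 23.13·1031 + 10.69·644 = 78520.48.
Real growth = 78520.48/83416.05 − 1 = -0.0587.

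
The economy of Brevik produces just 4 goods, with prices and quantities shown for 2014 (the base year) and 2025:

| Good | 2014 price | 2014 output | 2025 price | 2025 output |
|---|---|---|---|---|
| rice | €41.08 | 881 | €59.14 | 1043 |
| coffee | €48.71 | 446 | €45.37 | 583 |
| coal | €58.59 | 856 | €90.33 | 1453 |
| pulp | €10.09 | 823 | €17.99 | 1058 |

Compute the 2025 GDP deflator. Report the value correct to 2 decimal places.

Nominal GDP 2025 = 59.14·1043 + 45.37·583 + 90.33·1453 + 17.99·1058 = 238416.64.
Real GDP 2025 (at 2014 prices) = 41.08·1043 + 48.71·583 + 58.59·1453 + 10.09·1058 = 167050.86.
Deflator = Nominal/Real × 100 = 238416.64/167050.86 × 100 = 142.721.

142.72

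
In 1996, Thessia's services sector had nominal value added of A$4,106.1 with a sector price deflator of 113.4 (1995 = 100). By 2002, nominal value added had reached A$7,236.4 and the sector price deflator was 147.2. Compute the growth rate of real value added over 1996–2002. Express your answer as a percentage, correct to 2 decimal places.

35.77%

Deflate each year: 1996 → 4106.1/1.134 = 3620.90; 2002 → 7236.4/1.472 = 4916.03.
So real value added changed by 4916.03/3620.90 − 1 = 0.3577, i.e. 35.77%.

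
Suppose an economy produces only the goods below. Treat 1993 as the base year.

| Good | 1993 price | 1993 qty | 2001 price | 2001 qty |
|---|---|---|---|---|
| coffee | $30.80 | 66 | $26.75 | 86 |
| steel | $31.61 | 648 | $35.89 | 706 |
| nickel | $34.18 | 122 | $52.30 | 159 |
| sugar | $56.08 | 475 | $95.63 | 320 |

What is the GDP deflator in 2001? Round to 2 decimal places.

137.67

Nominal GDP 2001 = 26.75·86 + 35.89·706 + 52.30·159 + 95.63·320 = 66556.14.
Real GDP 2001 (at 1993 prices) = 30.80·86 + 31.61·706 + 34.18·159 + 56.08·320 = 48345.68.
Deflator = Nominal/Real × 100 = 66556.14/48345.68 × 100 = 137.667.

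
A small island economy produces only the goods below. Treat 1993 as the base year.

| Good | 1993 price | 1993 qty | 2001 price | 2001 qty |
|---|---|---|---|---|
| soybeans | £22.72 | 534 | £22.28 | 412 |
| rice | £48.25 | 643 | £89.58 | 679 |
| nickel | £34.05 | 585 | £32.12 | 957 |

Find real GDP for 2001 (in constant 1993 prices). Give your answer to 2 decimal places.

£74708.24

Real GDP 2001 = Σ (p_1993 × q_2001) = 22.72·412 + 48.25·679 + 34.05·957 = 74708.24.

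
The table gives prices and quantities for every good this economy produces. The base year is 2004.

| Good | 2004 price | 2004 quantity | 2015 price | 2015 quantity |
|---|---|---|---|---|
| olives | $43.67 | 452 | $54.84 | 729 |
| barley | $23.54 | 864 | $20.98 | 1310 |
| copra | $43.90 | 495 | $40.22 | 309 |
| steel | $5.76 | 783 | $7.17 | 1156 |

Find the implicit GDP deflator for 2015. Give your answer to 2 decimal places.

Nominal GDP 2015 = 54.84·729 + 20.98·1310 + 40.22·309 + 7.17·1156 = 88178.66.
Real GDP 2015 (at 2004 prices) = 43.67·729 + 23.54·1310 + 43.90·309 + 5.76·1156 = 82896.49.
Deflator = Nominal/Real × 100 = 88178.66/82896.49 × 100 = 106.372.

106.37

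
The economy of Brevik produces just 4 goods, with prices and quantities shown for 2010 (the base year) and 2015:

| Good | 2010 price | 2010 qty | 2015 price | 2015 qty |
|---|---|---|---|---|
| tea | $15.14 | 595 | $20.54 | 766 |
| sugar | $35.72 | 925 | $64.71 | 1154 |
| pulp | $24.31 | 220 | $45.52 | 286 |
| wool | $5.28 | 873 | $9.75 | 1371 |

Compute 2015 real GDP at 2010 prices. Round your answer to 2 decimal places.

Real GDP 2015 = Σ (p_2010 × q_2015) = 15.14·766 + 35.72·1154 + 24.31·286 + 5.28·1371 = 67009.66.

$67009.66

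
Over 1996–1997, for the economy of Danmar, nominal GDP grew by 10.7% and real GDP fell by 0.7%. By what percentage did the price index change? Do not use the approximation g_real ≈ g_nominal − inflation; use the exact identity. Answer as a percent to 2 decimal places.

11.48%

(1 + g_nom) = (1 + g_real)(1 + π), so π = 1.1070 / 0.9930 − 1 = 0.11480.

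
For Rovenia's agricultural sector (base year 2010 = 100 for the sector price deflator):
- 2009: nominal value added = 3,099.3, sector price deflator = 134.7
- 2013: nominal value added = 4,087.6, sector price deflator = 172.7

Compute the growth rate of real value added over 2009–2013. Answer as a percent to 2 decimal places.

2.87%

Deflate each year: 2009 → 3099.3/1.347 = 2300.89; 2013 → 4087.6/1.727 = 2366.88.
So real value added changed by 2366.88/2300.89 − 1 = 0.0287, i.e. 2.87%.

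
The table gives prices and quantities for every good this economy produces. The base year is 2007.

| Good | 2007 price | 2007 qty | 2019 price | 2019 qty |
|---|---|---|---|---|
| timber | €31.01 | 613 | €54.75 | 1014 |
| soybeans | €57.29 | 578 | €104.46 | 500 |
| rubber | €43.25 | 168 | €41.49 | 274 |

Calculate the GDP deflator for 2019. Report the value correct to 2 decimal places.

Nominal GDP 2019 = 54.75·1014 + 104.46·500 + 41.49·274 = 119114.76.
Real GDP 2019 (at 2007 prices) = 31.01·1014 + 57.29·500 + 43.25·274 = 71939.64.
Deflator = Nominal/Real × 100 = 119114.76/71939.64 × 100 = 165.576.

165.58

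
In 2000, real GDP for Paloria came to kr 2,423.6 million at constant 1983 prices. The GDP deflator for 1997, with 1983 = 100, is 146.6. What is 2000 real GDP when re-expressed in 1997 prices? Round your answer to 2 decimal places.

Real GDP in 1997 prices = Real GDP in 1983 prices × (P_1997/P_1983) = 2423.6 × 1.466 = 3553.00.

kr 3,553.00 million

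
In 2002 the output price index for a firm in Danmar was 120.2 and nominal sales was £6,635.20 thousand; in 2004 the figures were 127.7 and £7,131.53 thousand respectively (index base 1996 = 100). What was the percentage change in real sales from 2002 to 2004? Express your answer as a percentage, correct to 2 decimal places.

1.17%

Deflate each year: 2002 → 6635.20/1.202 = 5520.13; 2004 → 7131.53/1.277 = 5584.60.
So real sales changed by 5584.60/5520.13 − 1 = 0.0117, i.e. 1.17%.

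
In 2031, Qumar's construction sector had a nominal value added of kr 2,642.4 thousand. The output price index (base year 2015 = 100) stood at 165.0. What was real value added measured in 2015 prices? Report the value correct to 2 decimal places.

kr 1,601.45 thousand

Real value added = Nominal / (output price index/100) = 2642.4 / 1.650 = 1601.45.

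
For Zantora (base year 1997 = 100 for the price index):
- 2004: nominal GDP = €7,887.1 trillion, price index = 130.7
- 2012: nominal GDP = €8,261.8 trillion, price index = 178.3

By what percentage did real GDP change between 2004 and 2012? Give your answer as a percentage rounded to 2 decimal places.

Real GDP 2004 = 7887.1 / 1.307 = 6034.51.
Real GDP 2012 = 8261.8 / 1.783 = 4633.65.
Real growth = 4633.65 / 6034.51 − 1 = -0.2321.

-23.21%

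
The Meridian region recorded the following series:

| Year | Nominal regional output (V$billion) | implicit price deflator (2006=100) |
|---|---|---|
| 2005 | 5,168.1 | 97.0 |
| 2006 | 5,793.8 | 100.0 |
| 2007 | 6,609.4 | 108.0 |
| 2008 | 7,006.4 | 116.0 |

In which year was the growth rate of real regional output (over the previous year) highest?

2006

2006: real = 5793.8/1.000 = 5793.80; growth vs 2005 (5327.94) = 8.74%.
2007: real = 6609.4/1.080 = 6119.81; growth vs 2006 (5793.80) = 5.63%.
2008: real = 7006.4/1.160 = 6040.00; growth vs 2007 (6119.81) = -1.30%.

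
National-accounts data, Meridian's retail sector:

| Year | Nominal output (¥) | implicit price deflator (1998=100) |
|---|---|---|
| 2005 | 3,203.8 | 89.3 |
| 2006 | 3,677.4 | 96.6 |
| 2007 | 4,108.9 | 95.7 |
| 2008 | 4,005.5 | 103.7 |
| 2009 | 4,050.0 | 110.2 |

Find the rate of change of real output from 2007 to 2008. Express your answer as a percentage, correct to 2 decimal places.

-10.04%

Real output 2007 = 4108.9/0.957 = 4293.52.
Real output 2008 = 4005.5/1.037 = 3862.58.
Change = 3862.58/4293.52 − 1 = -0.1004.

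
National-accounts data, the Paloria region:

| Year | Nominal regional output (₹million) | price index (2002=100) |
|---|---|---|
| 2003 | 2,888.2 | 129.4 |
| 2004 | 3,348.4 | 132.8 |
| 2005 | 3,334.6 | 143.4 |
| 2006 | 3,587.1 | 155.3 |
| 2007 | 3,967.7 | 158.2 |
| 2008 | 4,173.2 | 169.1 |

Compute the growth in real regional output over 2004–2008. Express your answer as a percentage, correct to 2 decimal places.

-2.12%

Real regional output 2004 = 3348.4/1.328 = 2521.39.
Real regional output 2008 = 4173.2/1.691 = 2467.89.
Change = 2467.89/2521.39 − 1 = -0.0212.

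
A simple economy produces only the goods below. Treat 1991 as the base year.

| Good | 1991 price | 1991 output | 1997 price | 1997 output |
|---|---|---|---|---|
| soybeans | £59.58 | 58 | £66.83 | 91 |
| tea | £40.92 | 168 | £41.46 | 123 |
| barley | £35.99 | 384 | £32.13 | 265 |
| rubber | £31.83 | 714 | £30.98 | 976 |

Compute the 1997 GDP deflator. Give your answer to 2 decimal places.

Nominal GDP 1997 = 66.83·91 + 41.46·123 + 32.13·265 + 30.98·976 = 49932.04.
Real GDP 1997 (at 1991 prices) = 59.58·91 + 40.92·123 + 35.99·265 + 31.83·976 = 51058.37.
Deflator = Nominal/Real × 100 = 49932.04/51058.37 × 100 = 97.794.

97.79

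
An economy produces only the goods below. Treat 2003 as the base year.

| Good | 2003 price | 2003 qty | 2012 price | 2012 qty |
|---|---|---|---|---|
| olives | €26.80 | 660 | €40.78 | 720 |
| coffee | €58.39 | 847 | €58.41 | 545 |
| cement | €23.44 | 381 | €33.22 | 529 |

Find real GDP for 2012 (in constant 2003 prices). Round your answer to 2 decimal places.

€63518.31

Real GDP 2012 = Σ (p_2003 × q_2012) = 26.80·720 + 58.39·545 + 23.44·529 = 63518.31.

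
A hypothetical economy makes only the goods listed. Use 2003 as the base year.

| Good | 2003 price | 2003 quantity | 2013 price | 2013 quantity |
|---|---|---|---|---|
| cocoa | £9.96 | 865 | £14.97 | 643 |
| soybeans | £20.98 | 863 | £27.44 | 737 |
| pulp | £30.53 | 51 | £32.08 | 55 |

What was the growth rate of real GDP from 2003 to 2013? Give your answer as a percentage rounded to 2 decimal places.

Real GDP 2003 = Nominal GDP 2003 = 9.96·865 + 20.98·863 + 30.53·51 = 28278.17.
Real GDP 2013 (at 2003 prices) = 9.96·643 + 20.98·737 + 30.53·55 = 23545.69.
Real growth = 23545.69/28278.17 − 1 = -0.1674.

-16.74%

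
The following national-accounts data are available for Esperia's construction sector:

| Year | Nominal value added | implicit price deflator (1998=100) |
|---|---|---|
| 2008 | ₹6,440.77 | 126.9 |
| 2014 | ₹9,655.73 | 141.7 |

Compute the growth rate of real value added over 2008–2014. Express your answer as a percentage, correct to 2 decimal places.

34.26%

Real value added 2008 = 6440.77 / 1.269 = 5075.47.
Real value added 2014 = 9655.73 / 1.417 = 6814.21.
Real growth = 6814.21 / 5075.47 − 1 = 0.3426.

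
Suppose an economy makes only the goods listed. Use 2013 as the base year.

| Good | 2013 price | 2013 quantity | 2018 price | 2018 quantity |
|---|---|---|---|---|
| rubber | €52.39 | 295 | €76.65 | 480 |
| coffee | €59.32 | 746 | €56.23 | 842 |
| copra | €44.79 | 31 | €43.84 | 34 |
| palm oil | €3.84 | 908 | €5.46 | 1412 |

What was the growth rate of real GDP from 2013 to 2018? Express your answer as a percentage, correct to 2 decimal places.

27.03%

Real GDP 2013 = Nominal GDP 2013 = 52.39·295 + 59.32·746 + 44.79·31 + 3.84·908 = 64582.98.
Real GDP 2018 (at 2013 prices) = 52.39·480 + 59.32·842 + 44.79·34 + 3.84·1412 = 82039.58.
Real growth = 82039.58/64582.98 − 1 = 0.2703.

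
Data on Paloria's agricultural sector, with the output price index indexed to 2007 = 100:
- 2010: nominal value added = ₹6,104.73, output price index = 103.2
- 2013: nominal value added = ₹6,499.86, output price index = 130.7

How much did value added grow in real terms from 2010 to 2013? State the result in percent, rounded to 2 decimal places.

Real value added 2010 = 6104.73 / 1.032 = 5915.44.
Real value added 2013 = 6499.86 / 1.307 = 4973.11.
Real growth = 4973.11 / 5915.44 − 1 = -0.1593.

-15.93%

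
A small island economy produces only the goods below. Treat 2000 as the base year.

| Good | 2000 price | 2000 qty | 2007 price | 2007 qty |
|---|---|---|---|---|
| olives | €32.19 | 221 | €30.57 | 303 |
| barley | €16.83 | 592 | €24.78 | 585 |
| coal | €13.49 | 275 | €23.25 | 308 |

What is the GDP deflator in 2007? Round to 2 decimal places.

130.17

Nominal GDP 2007 = 30.57·303 + 24.78·585 + 23.25·308 = 30920.01.
Real GDP 2007 (at 2000 prices) = 32.19·303 + 16.83·585 + 13.49·308 = 23754.04.
Deflator = Nominal/Real × 100 = 30920.01/23754.04 × 100 = 130.167.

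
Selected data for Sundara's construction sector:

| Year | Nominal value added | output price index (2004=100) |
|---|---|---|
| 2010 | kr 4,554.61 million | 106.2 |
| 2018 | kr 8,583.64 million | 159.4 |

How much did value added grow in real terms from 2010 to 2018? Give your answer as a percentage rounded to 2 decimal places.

Real value added 2010 = 4554.61 / 1.062 = 4288.71.
Real value added 2018 = 8583.64 / 1.594 = 5384.97.
Real growth = 5384.97 / 4288.71 − 1 = 0.2556.

25.56%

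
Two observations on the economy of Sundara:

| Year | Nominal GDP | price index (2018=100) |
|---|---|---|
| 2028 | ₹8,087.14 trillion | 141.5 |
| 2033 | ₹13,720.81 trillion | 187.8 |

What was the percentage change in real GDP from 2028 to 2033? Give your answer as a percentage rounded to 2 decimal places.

27.83%

Deflate each year: 2028 → 8087.14/1.415 = 5715.29; 2033 → 13720.81/1.878 = 7306.08.
So real GDP changed by 7306.08/5715.29 − 1 = 0.2783, i.e. 27.83%.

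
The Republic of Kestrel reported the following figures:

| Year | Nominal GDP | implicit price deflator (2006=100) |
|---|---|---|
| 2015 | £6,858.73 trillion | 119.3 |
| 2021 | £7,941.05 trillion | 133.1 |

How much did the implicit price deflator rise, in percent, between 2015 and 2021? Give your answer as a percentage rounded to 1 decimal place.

11.6%

Price-level change = 133.1 / 119.3 − 1 = 0.1157.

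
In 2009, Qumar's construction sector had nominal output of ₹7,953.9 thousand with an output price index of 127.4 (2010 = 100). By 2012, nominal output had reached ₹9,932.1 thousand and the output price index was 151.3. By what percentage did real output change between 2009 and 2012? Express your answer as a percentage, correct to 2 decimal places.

Deflate each year: 2009 → 7953.9/1.274 = 6243.25; 2012 → 9932.1/1.513 = 6564.51.
So real output changed by 6564.51/6243.25 − 1 = 0.0515, i.e. 5.15%.

5.15%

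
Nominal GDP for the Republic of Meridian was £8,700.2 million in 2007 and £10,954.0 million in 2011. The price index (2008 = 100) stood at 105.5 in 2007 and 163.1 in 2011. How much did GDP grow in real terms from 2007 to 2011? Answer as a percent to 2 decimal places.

-18.56%

Deflate each year: 2007 → 8700.2/1.055 = 8246.64; 2011 → 10954.0/1.631 = 6716.13.
So real GDP changed by 6716.13/8246.64 − 1 = -0.1856, i.e. -18.56%.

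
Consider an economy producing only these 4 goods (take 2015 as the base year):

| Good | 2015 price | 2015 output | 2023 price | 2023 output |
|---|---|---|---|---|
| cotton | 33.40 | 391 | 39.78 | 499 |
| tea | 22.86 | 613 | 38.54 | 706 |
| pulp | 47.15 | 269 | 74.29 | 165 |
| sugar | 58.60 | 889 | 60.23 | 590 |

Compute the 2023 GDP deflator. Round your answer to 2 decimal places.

Nominal GDP 2023 = 39.78·499 + 38.54·706 + 74.29·165 + 60.23·590 = 94853.01.
Real GDP 2023 (at 2015 prices) = 33.40·499 + 22.86·706 + 47.15·165 + 58.60·590 = 75159.51.
Deflator = Nominal/Real × 100 = 94853.01/75159.51 × 100 = 126.202.

126.20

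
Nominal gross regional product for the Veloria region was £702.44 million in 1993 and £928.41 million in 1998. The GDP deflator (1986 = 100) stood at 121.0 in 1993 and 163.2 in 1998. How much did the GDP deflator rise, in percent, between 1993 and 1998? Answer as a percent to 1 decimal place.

34.9%

Price-level change = 163.2 / 121.0 − 1 = 0.3488.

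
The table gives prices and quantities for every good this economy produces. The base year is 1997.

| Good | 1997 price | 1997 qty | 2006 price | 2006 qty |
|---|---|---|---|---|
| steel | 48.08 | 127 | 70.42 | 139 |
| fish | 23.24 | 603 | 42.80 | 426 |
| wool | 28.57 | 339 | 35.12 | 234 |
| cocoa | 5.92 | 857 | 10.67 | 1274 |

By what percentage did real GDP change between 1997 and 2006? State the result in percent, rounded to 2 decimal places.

-11.66%

Real GDP 1997 = Nominal GDP 1997 = 48.08·127 + 23.24·603 + 28.57·339 + 5.92·857 = 34878.55.
Real GDP 2006 (at 1997 prices) = 48.08·139 + 23.24·426 + 28.57·234 + 5.92·1274 = 30810.82.
Real growth = 30810.82/34878.55 − 1 = -0.1166.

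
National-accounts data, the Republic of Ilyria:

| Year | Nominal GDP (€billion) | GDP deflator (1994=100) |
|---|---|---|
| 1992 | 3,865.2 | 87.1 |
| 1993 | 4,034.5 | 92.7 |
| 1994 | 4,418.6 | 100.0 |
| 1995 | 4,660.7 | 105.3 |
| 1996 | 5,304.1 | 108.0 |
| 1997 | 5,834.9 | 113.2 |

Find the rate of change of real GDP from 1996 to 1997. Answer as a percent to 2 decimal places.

Real GDP 1996 = 5304.1/1.080 = 4911.20.
Real GDP 1997 = 5834.9/1.132 = 5154.51.
Change = 5154.51/4911.20 − 1 = 0.0495.

4.95%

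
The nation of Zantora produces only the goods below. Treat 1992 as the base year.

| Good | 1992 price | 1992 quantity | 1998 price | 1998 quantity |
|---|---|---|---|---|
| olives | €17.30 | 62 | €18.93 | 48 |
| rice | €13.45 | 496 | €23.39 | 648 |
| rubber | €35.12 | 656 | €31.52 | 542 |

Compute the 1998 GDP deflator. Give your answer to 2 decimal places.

Nominal GDP 1998 = 18.93·48 + 23.39·648 + 31.52·542 = 33149.20.
Real GDP 1998 (at 1992 prices) = 17.30·48 + 13.45·648 + 35.12·542 = 28581.04.
Deflator = Nominal/Real × 100 = 33149.20/28581.04 × 100 = 115.983.

115.98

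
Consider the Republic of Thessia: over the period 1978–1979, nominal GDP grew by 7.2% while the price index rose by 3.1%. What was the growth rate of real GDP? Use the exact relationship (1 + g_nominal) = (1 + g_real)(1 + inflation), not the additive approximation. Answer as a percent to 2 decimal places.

3.98%

(1 + g_nom) = (1 + g_real)(1 + π), so g_real = 1.0720 / 1.0310 − 1 = 0.03977.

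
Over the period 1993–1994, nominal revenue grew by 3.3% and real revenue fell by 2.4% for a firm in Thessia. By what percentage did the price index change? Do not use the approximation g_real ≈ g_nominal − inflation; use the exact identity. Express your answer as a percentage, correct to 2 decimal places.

(1 + g_nom) = (1 + g_real)(1 + π), so π = 1.0330 / 0.9760 − 1 = 0.05840.

5.84%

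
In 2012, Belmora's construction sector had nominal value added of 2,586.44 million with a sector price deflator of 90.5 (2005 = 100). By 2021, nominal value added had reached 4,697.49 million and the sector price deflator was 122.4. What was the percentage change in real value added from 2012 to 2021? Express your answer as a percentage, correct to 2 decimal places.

Deflate each year: 2012 → 2586.44/0.905 = 2857.94; 2021 → 4697.49/1.224 = 3837.82.
So real value added changed by 3837.82/2857.94 − 1 = 0.3429, i.e. 34.29%.

34.29%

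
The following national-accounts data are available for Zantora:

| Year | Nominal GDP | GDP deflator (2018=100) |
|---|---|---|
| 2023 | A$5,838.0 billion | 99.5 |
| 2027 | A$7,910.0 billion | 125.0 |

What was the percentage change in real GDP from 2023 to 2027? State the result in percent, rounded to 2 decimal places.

Deflate each year: 2023 → 5838.0/0.995 = 5867.34; 2027 → 7910.0/1.250 = 6328.00.
So real GDP changed by 6328.00/5867.34 − 1 = 0.0785, i.e. 7.85%.

7.85%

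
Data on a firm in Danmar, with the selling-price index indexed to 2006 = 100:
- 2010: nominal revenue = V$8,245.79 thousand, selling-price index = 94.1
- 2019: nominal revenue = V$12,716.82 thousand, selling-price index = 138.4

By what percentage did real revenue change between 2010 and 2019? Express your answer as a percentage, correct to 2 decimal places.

Real revenue 2010 = 8245.79 / 0.941 = 8762.79.
Real revenue 2019 = 12716.82 / 1.384 = 9188.45.
Real growth = 9188.45 / 8762.79 − 1 = 0.0486.

4.86%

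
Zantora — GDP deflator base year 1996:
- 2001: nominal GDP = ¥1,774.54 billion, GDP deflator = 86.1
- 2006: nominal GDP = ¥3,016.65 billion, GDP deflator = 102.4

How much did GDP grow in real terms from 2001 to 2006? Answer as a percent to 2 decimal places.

Deflate each year: 2001 → 1774.54/0.861 = 2061.02; 2006 → 3016.65/1.024 = 2945.95.
So real GDP changed by 2945.95/2061.02 − 1 = 0.4294, i.e. 42.94%.

42.94%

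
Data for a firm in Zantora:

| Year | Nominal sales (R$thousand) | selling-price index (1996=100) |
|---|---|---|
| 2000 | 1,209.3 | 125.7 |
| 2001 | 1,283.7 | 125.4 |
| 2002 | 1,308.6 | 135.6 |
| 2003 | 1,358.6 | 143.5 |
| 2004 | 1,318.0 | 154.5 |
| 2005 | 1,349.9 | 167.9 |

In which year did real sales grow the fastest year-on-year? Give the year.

2001: real = 1283.7/1.254 = 1023.68; growth vs 2000 (962.05) = 6.41%.
2002: real = 1308.6/1.356 = 965.04; growth vs 2001 (1023.68) = -5.73%.
2003: real = 1358.6/1.435 = 946.76; growth vs 2002 (965.04) = -1.89%.
2004: real = 1318.0/1.545 = 853.07; growth vs 2003 (946.76) = -9.90%.
2005: real = 1349.9/1.679 = 803.99; growth vs 2004 (853.07) = -5.75%.

2001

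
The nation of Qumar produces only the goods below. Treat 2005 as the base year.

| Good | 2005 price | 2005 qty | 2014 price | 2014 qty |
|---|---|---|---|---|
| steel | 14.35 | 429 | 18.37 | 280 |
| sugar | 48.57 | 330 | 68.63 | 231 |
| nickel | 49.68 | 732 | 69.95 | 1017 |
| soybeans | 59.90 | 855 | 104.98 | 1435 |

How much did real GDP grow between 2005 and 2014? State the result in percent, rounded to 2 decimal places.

Real GDP 2005 = Nominal GDP 2005 = 14.35·429 + 48.57·330 + 49.68·732 + 59.90·855 = 109764.51.
Real GDP 2014 (at 2005 prices) = 14.35·280 + 48.57·231 + 49.68·1017 + 59.90·1435 = 151718.73.
Real growth = 151718.73/109764.51 − 1 = 0.3822.

38.22%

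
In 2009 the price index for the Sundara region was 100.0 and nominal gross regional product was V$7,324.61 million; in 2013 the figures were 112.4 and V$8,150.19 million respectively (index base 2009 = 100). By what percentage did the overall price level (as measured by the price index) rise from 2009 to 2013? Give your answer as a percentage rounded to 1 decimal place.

Price-level change = 112.4 / 100.0 − 1 = 0.1240.

12.4%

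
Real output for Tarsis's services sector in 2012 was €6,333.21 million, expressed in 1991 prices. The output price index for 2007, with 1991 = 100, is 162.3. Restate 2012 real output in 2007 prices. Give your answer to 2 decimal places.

Real output in 2007 prices = Real output in 1991 prices × (P_2007/P_1991) = 6333.21 × 1.623 = 10278.80.

€10,278.80 million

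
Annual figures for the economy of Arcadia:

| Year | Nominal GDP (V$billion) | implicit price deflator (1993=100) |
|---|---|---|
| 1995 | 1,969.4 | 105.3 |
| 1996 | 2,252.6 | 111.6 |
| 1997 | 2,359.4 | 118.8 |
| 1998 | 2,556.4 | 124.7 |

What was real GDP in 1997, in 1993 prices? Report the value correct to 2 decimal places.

V$1,986.03 billion

Real GDP 1997 = 2359.4 / 1.188 = 1986.03.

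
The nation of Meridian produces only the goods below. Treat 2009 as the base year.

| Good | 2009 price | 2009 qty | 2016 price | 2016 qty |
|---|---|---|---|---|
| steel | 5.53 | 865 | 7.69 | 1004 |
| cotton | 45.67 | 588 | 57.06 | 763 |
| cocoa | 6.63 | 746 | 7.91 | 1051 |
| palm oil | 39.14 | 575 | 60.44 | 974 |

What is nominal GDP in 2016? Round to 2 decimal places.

118439.51

Nominal GDP 2016 = Σ (p_2016 × q_2016) = 7.69·1004 + 57.06·763 + 7.91·1051 + 60.44·974 = 118439.51.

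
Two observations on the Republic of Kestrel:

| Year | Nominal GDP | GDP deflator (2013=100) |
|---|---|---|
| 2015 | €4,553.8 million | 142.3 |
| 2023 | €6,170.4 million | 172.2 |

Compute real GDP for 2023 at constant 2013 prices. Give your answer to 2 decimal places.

€3,583.28 million

Real GDP = Nominal / (GDP deflator/100) = 6170.4 / 1.722 = 3583.28.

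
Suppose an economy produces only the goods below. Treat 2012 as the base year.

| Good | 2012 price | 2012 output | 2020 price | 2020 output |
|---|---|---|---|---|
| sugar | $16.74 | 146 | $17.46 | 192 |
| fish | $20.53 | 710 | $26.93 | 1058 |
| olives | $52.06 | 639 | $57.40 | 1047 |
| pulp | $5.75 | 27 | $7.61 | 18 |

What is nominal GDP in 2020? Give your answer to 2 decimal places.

$92079.04

Nominal GDP 2020 = Σ (p_2020 × q_2020) = 17.46·192 + 26.93·1058 + 57.40·1047 + 7.61·18 = 92079.04.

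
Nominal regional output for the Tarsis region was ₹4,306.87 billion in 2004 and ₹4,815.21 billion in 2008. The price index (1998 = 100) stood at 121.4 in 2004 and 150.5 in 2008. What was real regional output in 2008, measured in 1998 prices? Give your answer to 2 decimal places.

₹3,199.48 billion

Real regional output = Nominal / (price index/100) = 4815.21 / 1.505 = 3199.48.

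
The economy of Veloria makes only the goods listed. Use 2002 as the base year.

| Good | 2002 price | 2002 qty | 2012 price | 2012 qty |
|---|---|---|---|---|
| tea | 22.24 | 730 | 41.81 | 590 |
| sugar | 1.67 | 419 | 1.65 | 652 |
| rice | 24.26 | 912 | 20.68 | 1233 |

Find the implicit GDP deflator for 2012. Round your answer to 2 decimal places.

Nominal GDP 2012 = 41.81·590 + 1.65·652 + 20.68·1233 = 51242.14.
Real GDP 2012 (at 2002 prices) = 22.24·590 + 1.67·652 + 24.26·1233 = 44123.02.
Deflator = Nominal/Real × 100 = 51242.14/44123.02 × 100 = 116.135.

116.13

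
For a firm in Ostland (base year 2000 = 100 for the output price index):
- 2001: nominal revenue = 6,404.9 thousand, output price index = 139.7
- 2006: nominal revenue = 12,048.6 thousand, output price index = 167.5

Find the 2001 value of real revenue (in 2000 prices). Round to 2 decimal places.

4,584.75 thousand

Real revenue = Nominal / (output price index/100) = 6404.9 / 1.397 = 4584.75.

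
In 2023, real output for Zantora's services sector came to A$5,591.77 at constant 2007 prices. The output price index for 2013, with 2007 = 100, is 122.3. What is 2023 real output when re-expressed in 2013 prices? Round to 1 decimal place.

A$6,838.7

Real output in 2013 prices = Real output in 2007 prices × (P_2013/P_2007) = 5591.77 × 1.223 = 6838.73.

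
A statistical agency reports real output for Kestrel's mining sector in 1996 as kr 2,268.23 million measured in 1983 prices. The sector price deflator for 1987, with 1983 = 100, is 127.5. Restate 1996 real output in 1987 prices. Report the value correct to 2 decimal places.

kr 2,891.99 million

Real output in 1987 prices = Real output in 1983 prices × (P_1987/P_1983) = 2268.23 × 1.275 = 2891.99.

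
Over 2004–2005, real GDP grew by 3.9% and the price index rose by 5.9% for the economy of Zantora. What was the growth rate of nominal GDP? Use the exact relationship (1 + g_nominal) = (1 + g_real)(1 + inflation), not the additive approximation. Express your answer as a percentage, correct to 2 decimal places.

10.03%

(1 + g_nom) = (1 + g_real)(1 + π) = 1.0390 × 1.0590 = 1.10030.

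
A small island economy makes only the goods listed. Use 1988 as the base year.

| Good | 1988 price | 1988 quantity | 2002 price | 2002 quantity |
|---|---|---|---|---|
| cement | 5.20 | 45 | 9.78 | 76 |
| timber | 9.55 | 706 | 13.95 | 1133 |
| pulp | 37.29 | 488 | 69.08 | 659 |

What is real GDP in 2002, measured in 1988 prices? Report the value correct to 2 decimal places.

Real GDP 2002 = Σ (p_1988 × q_2002) = 5.20·76 + 9.55·1133 + 37.29·659 = 35789.46.

35789.46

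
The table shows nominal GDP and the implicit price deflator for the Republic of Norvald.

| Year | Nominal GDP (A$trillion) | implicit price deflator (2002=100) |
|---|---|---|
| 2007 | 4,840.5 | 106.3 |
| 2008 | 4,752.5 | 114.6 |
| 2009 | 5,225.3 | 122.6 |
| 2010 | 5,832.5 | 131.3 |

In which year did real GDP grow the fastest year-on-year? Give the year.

2008: real = 4752.5/1.146 = 4147.03; growth vs 2007 (4553.62) = -8.93%.
2009: real = 5225.3/1.226 = 4262.07; growth vs 2008 (4147.03) = 2.77%.
2010: real = 5832.5/1.313 = 4442.12; growth vs 2009 (4262.07) = 4.22%.

2010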